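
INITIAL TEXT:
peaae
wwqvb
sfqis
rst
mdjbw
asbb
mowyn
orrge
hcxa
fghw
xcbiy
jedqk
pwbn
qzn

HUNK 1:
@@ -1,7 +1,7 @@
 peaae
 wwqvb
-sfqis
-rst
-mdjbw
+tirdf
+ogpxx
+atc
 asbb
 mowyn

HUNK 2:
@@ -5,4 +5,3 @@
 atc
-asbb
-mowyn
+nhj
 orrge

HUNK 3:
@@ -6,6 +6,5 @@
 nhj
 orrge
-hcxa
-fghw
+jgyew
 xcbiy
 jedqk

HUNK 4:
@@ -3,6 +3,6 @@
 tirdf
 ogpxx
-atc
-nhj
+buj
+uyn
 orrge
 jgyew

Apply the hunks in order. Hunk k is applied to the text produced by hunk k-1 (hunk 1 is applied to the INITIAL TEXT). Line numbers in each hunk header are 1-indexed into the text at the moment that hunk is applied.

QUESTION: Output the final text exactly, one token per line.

Hunk 1: at line 1 remove [sfqis,rst,mdjbw] add [tirdf,ogpxx,atc] -> 14 lines: peaae wwqvb tirdf ogpxx atc asbb mowyn orrge hcxa fghw xcbiy jedqk pwbn qzn
Hunk 2: at line 5 remove [asbb,mowyn] add [nhj] -> 13 lines: peaae wwqvb tirdf ogpxx atc nhj orrge hcxa fghw xcbiy jedqk pwbn qzn
Hunk 3: at line 6 remove [hcxa,fghw] add [jgyew] -> 12 lines: peaae wwqvb tirdf ogpxx atc nhj orrge jgyew xcbiy jedqk pwbn qzn
Hunk 4: at line 3 remove [atc,nhj] add [buj,uyn] -> 12 lines: peaae wwqvb tirdf ogpxx buj uyn orrge jgyew xcbiy jedqk pwbn qzn

Answer: peaae
wwqvb
tirdf
ogpxx
buj
uyn
orrge
jgyew
xcbiy
jedqk
pwbn
qzn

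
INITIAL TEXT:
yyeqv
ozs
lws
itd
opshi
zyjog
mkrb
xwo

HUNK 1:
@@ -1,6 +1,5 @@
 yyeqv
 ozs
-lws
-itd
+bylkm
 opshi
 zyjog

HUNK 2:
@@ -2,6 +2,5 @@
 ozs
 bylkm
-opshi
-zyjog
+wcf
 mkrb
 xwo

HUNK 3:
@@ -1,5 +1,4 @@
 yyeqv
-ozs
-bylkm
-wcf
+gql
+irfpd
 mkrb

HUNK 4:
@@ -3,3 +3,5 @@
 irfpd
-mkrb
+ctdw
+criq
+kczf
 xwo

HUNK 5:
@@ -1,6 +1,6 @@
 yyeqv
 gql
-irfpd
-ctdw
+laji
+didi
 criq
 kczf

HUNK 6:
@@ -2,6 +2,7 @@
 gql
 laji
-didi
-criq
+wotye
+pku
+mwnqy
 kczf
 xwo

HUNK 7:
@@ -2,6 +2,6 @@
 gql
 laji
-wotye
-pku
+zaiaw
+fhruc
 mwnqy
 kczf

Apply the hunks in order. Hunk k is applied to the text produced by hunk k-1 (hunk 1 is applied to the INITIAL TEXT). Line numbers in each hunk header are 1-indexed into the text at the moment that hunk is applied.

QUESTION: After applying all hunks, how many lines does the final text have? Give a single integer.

Hunk 1: at line 1 remove [lws,itd] add [bylkm] -> 7 lines: yyeqv ozs bylkm opshi zyjog mkrb xwo
Hunk 2: at line 2 remove [opshi,zyjog] add [wcf] -> 6 lines: yyeqv ozs bylkm wcf mkrb xwo
Hunk 3: at line 1 remove [ozs,bylkm,wcf] add [gql,irfpd] -> 5 lines: yyeqv gql irfpd mkrb xwo
Hunk 4: at line 3 remove [mkrb] add [ctdw,criq,kczf] -> 7 lines: yyeqv gql irfpd ctdw criq kczf xwo
Hunk 5: at line 1 remove [irfpd,ctdw] add [laji,didi] -> 7 lines: yyeqv gql laji didi criq kczf xwo
Hunk 6: at line 2 remove [didi,criq] add [wotye,pku,mwnqy] -> 8 lines: yyeqv gql laji wotye pku mwnqy kczf xwo
Hunk 7: at line 2 remove [wotye,pku] add [zaiaw,fhruc] -> 8 lines: yyeqv gql laji zaiaw fhruc mwnqy kczf xwo
Final line count: 8

Answer: 8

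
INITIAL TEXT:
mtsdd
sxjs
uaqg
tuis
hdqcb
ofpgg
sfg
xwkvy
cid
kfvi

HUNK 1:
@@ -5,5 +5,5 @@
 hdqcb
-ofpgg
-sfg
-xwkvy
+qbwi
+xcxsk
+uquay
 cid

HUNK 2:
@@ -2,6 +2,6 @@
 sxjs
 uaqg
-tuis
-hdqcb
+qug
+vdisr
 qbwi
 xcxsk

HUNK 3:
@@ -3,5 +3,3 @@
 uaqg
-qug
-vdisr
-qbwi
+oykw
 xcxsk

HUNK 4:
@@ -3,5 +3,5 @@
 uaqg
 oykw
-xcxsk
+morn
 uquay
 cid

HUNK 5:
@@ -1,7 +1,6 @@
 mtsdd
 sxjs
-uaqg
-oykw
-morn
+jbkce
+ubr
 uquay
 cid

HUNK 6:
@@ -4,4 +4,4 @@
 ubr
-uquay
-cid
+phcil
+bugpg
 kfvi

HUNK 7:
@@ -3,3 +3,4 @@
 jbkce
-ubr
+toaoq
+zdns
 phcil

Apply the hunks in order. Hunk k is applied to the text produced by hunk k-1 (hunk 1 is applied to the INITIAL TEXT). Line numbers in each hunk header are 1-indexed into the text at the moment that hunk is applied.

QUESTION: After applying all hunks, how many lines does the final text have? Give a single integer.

Hunk 1: at line 5 remove [ofpgg,sfg,xwkvy] add [qbwi,xcxsk,uquay] -> 10 lines: mtsdd sxjs uaqg tuis hdqcb qbwi xcxsk uquay cid kfvi
Hunk 2: at line 2 remove [tuis,hdqcb] add [qug,vdisr] -> 10 lines: mtsdd sxjs uaqg qug vdisr qbwi xcxsk uquay cid kfvi
Hunk 3: at line 3 remove [qug,vdisr,qbwi] add [oykw] -> 8 lines: mtsdd sxjs uaqg oykw xcxsk uquay cid kfvi
Hunk 4: at line 3 remove [xcxsk] add [morn] -> 8 lines: mtsdd sxjs uaqg oykw morn uquay cid kfvi
Hunk 5: at line 1 remove [uaqg,oykw,morn] add [jbkce,ubr] -> 7 lines: mtsdd sxjs jbkce ubr uquay cid kfvi
Hunk 6: at line 4 remove [uquay,cid] add [phcil,bugpg] -> 7 lines: mtsdd sxjs jbkce ubr phcil bugpg kfvi
Hunk 7: at line 3 remove [ubr] add [toaoq,zdns] -> 8 lines: mtsdd sxjs jbkce toaoq zdns phcil bugpg kfvi
Final line count: 8

Answer: 8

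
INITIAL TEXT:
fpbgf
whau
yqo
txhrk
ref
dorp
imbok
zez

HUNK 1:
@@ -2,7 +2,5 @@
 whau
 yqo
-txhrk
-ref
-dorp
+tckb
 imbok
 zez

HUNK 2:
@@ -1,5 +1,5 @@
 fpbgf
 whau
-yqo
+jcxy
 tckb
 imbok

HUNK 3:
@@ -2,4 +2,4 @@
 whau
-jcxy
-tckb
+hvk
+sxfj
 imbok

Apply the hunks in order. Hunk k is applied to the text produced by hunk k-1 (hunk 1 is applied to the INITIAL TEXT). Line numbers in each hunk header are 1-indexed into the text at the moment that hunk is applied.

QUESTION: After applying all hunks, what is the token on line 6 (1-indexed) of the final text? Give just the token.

Answer: zez

Derivation:
Hunk 1: at line 2 remove [txhrk,ref,dorp] add [tckb] -> 6 lines: fpbgf whau yqo tckb imbok zez
Hunk 2: at line 1 remove [yqo] add [jcxy] -> 6 lines: fpbgf whau jcxy tckb imbok zez
Hunk 3: at line 2 remove [jcxy,tckb] add [hvk,sxfj] -> 6 lines: fpbgf whau hvk sxfj imbok zez
Final line 6: zez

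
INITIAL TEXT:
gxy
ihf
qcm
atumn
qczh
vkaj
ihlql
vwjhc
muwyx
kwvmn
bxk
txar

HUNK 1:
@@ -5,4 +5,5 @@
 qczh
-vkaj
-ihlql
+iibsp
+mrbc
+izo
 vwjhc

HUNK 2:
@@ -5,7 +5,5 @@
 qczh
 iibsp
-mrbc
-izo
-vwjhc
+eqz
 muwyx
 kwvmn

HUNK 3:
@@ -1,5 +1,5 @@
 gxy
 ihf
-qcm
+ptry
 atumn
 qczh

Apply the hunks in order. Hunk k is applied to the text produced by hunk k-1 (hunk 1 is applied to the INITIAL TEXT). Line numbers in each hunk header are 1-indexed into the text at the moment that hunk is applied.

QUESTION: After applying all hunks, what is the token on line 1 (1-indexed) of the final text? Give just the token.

Hunk 1: at line 5 remove [vkaj,ihlql] add [iibsp,mrbc,izo] -> 13 lines: gxy ihf qcm atumn qczh iibsp mrbc izo vwjhc muwyx kwvmn bxk txar
Hunk 2: at line 5 remove [mrbc,izo,vwjhc] add [eqz] -> 11 lines: gxy ihf qcm atumn qczh iibsp eqz muwyx kwvmn bxk txar
Hunk 3: at line 1 remove [qcm] add [ptry] -> 11 lines: gxy ihf ptry atumn qczh iibsp eqz muwyx kwvmn bxk txar
Final line 1: gxy

Answer: gxy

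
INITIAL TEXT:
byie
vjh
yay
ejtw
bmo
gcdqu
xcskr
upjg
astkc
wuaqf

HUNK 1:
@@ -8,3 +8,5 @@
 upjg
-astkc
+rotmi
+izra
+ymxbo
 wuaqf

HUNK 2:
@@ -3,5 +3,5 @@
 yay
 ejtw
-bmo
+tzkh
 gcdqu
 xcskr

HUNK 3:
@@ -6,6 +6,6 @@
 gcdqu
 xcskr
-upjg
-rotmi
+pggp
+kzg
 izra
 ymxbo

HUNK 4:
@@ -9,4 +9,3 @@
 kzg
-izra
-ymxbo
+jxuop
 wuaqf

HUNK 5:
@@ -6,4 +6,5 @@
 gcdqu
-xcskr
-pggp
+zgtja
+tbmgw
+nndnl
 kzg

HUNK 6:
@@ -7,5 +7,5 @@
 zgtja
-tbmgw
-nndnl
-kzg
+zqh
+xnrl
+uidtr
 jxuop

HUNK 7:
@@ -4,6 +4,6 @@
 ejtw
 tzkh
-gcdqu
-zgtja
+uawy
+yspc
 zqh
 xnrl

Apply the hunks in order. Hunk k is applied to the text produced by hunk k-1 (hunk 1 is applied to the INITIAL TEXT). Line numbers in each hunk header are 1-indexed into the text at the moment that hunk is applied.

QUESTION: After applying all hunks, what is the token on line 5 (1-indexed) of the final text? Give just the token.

Hunk 1: at line 8 remove [astkc] add [rotmi,izra,ymxbo] -> 12 lines: byie vjh yay ejtw bmo gcdqu xcskr upjg rotmi izra ymxbo wuaqf
Hunk 2: at line 3 remove [bmo] add [tzkh] -> 12 lines: byie vjh yay ejtw tzkh gcdqu xcskr upjg rotmi izra ymxbo wuaqf
Hunk 3: at line 6 remove [upjg,rotmi] add [pggp,kzg] -> 12 lines: byie vjh yay ejtw tzkh gcdqu xcskr pggp kzg izra ymxbo wuaqf
Hunk 4: at line 9 remove [izra,ymxbo] add [jxuop] -> 11 lines: byie vjh yay ejtw tzkh gcdqu xcskr pggp kzg jxuop wuaqf
Hunk 5: at line 6 remove [xcskr,pggp] add [zgtja,tbmgw,nndnl] -> 12 lines: byie vjh yay ejtw tzkh gcdqu zgtja tbmgw nndnl kzg jxuop wuaqf
Hunk 6: at line 7 remove [tbmgw,nndnl,kzg] add [zqh,xnrl,uidtr] -> 12 lines: byie vjh yay ejtw tzkh gcdqu zgtja zqh xnrl uidtr jxuop wuaqf
Hunk 7: at line 4 remove [gcdqu,zgtja] add [uawy,yspc] -> 12 lines: byie vjh yay ejtw tzkh uawy yspc zqh xnrl uidtr jxuop wuaqf
Final line 5: tzkh

Answer: tzkh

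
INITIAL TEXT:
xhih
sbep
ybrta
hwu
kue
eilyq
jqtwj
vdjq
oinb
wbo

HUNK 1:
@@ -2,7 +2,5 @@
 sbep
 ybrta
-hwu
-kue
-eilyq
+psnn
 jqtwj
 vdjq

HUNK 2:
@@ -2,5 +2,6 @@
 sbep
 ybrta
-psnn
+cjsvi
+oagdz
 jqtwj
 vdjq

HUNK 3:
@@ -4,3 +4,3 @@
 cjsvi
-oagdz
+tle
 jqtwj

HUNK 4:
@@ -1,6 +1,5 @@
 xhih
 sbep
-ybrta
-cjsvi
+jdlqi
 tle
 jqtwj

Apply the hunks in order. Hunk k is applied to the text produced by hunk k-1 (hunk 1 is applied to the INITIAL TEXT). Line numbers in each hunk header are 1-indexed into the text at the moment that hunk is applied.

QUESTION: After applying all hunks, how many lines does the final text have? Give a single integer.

Hunk 1: at line 2 remove [hwu,kue,eilyq] add [psnn] -> 8 lines: xhih sbep ybrta psnn jqtwj vdjq oinb wbo
Hunk 2: at line 2 remove [psnn] add [cjsvi,oagdz] -> 9 lines: xhih sbep ybrta cjsvi oagdz jqtwj vdjq oinb wbo
Hunk 3: at line 4 remove [oagdz] add [tle] -> 9 lines: xhih sbep ybrta cjsvi tle jqtwj vdjq oinb wbo
Hunk 4: at line 1 remove [ybrta,cjsvi] add [jdlqi] -> 8 lines: xhih sbep jdlqi tle jqtwj vdjq oinb wbo
Final line count: 8

Answer: 8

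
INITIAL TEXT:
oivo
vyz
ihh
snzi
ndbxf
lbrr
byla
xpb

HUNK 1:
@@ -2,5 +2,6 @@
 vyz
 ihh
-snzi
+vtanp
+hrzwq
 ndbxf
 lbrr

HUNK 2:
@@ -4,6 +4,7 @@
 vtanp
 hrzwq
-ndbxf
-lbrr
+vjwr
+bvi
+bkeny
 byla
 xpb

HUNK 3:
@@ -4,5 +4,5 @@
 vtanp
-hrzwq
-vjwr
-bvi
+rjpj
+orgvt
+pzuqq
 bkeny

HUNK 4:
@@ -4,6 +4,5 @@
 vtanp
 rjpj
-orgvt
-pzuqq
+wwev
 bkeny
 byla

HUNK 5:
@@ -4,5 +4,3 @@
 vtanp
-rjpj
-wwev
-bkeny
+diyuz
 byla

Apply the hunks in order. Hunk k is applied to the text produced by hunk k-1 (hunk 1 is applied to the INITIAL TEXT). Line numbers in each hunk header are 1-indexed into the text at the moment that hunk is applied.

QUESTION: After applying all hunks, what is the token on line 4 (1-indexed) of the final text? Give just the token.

Hunk 1: at line 2 remove [snzi] add [vtanp,hrzwq] -> 9 lines: oivo vyz ihh vtanp hrzwq ndbxf lbrr byla xpb
Hunk 2: at line 4 remove [ndbxf,lbrr] add [vjwr,bvi,bkeny] -> 10 lines: oivo vyz ihh vtanp hrzwq vjwr bvi bkeny byla xpb
Hunk 3: at line 4 remove [hrzwq,vjwr,bvi] add [rjpj,orgvt,pzuqq] -> 10 lines: oivo vyz ihh vtanp rjpj orgvt pzuqq bkeny byla xpb
Hunk 4: at line 4 remove [orgvt,pzuqq] add [wwev] -> 9 lines: oivo vyz ihh vtanp rjpj wwev bkeny byla xpb
Hunk 5: at line 4 remove [rjpj,wwev,bkeny] add [diyuz] -> 7 lines: oivo vyz ihh vtanp diyuz byla xpb
Final line 4: vtanp

Answer: vtanp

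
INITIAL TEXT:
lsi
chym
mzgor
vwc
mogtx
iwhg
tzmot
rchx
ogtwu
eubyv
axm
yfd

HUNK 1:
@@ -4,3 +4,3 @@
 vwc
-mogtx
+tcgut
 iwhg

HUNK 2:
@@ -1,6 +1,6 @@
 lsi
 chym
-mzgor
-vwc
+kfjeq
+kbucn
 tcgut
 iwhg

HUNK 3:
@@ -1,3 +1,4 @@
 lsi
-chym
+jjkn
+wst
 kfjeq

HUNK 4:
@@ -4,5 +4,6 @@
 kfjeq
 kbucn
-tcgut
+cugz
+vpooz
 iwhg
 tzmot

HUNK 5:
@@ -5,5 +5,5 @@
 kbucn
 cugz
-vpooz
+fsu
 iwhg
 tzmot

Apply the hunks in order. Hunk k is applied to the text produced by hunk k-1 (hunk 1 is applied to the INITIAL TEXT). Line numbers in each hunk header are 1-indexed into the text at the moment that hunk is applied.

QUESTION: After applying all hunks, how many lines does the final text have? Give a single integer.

Answer: 14

Derivation:
Hunk 1: at line 4 remove [mogtx] add [tcgut] -> 12 lines: lsi chym mzgor vwc tcgut iwhg tzmot rchx ogtwu eubyv axm yfd
Hunk 2: at line 1 remove [mzgor,vwc] add [kfjeq,kbucn] -> 12 lines: lsi chym kfjeq kbucn tcgut iwhg tzmot rchx ogtwu eubyv axm yfd
Hunk 3: at line 1 remove [chym] add [jjkn,wst] -> 13 lines: lsi jjkn wst kfjeq kbucn tcgut iwhg tzmot rchx ogtwu eubyv axm yfd
Hunk 4: at line 4 remove [tcgut] add [cugz,vpooz] -> 14 lines: lsi jjkn wst kfjeq kbucn cugz vpooz iwhg tzmot rchx ogtwu eubyv axm yfd
Hunk 5: at line 5 remove [vpooz] add [fsu] -> 14 lines: lsi jjkn wst kfjeq kbucn cugz fsu iwhg tzmot rchx ogtwu eubyv axm yfd
Final line count: 14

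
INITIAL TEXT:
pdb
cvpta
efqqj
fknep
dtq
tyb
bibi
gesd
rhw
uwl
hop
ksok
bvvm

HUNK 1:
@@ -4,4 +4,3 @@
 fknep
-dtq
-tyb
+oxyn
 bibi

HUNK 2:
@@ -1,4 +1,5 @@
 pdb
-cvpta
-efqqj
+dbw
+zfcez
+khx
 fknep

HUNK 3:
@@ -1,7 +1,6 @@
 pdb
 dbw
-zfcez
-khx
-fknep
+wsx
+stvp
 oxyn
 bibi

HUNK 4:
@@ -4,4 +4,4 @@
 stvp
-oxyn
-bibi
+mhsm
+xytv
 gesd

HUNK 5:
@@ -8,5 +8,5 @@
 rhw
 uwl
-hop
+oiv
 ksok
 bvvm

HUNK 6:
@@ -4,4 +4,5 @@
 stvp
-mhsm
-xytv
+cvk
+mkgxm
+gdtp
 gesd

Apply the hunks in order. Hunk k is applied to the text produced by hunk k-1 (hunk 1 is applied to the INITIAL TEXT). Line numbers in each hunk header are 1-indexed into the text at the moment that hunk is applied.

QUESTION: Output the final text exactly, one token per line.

Hunk 1: at line 4 remove [dtq,tyb] add [oxyn] -> 12 lines: pdb cvpta efqqj fknep oxyn bibi gesd rhw uwl hop ksok bvvm
Hunk 2: at line 1 remove [cvpta,efqqj] add [dbw,zfcez,khx] -> 13 lines: pdb dbw zfcez khx fknep oxyn bibi gesd rhw uwl hop ksok bvvm
Hunk 3: at line 1 remove [zfcez,khx,fknep] add [wsx,stvp] -> 12 lines: pdb dbw wsx stvp oxyn bibi gesd rhw uwl hop ksok bvvm
Hunk 4: at line 4 remove [oxyn,bibi] add [mhsm,xytv] -> 12 lines: pdb dbw wsx stvp mhsm xytv gesd rhw uwl hop ksok bvvm
Hunk 5: at line 8 remove [hop] add [oiv] -> 12 lines: pdb dbw wsx stvp mhsm xytv gesd rhw uwl oiv ksok bvvm
Hunk 6: at line 4 remove [mhsm,xytv] add [cvk,mkgxm,gdtp] -> 13 lines: pdb dbw wsx stvp cvk mkgxm gdtp gesd rhw uwl oiv ksok bvvm

Answer: pdb
dbw
wsx
stvp
cvk
mkgxm
gdtp
gesd
rhw
uwl
oiv
ksok
bvvm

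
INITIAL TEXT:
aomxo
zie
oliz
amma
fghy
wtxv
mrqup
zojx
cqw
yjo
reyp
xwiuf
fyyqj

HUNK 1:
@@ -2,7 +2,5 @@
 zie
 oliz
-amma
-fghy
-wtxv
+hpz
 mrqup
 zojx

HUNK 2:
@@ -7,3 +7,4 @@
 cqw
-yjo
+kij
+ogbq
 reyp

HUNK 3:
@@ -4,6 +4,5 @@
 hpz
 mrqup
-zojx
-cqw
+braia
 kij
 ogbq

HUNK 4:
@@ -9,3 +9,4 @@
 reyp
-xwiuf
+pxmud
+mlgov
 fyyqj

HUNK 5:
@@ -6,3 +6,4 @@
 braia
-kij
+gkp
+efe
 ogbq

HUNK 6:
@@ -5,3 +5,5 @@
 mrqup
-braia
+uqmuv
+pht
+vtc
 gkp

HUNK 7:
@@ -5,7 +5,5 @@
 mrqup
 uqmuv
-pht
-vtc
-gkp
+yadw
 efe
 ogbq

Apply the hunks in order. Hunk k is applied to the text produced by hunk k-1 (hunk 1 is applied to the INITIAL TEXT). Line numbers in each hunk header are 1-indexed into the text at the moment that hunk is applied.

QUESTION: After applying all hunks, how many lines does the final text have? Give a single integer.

Hunk 1: at line 2 remove [amma,fghy,wtxv] add [hpz] -> 11 lines: aomxo zie oliz hpz mrqup zojx cqw yjo reyp xwiuf fyyqj
Hunk 2: at line 7 remove [yjo] add [kij,ogbq] -> 12 lines: aomxo zie oliz hpz mrqup zojx cqw kij ogbq reyp xwiuf fyyqj
Hunk 3: at line 4 remove [zojx,cqw] add [braia] -> 11 lines: aomxo zie oliz hpz mrqup braia kij ogbq reyp xwiuf fyyqj
Hunk 4: at line 9 remove [xwiuf] add [pxmud,mlgov] -> 12 lines: aomxo zie oliz hpz mrqup braia kij ogbq reyp pxmud mlgov fyyqj
Hunk 5: at line 6 remove [kij] add [gkp,efe] -> 13 lines: aomxo zie oliz hpz mrqup braia gkp efe ogbq reyp pxmud mlgov fyyqj
Hunk 6: at line 5 remove [braia] add [uqmuv,pht,vtc] -> 15 lines: aomxo zie oliz hpz mrqup uqmuv pht vtc gkp efe ogbq reyp pxmud mlgov fyyqj
Hunk 7: at line 5 remove [pht,vtc,gkp] add [yadw] -> 13 lines: aomxo zie oliz hpz mrqup uqmuv yadw efe ogbq reyp pxmud mlgov fyyqj
Final line count: 13

Answer: 13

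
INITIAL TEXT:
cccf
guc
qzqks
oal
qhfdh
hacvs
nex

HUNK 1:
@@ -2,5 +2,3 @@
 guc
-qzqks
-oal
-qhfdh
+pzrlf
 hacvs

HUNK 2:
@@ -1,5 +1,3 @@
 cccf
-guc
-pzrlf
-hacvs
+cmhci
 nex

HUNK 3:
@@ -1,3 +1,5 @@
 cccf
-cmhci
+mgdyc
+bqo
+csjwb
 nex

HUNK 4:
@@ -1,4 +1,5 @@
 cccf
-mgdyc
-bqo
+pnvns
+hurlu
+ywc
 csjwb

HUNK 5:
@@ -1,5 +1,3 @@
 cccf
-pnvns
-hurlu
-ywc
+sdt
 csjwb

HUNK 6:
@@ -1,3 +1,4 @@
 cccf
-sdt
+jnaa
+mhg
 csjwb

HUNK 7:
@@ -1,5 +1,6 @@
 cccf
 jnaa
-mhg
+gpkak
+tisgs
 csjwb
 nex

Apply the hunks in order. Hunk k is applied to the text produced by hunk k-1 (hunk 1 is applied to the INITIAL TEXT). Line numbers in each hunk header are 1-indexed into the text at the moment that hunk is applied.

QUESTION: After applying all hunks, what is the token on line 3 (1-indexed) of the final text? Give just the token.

Answer: gpkak

Derivation:
Hunk 1: at line 2 remove [qzqks,oal,qhfdh] add [pzrlf] -> 5 lines: cccf guc pzrlf hacvs nex
Hunk 2: at line 1 remove [guc,pzrlf,hacvs] add [cmhci] -> 3 lines: cccf cmhci nex
Hunk 3: at line 1 remove [cmhci] add [mgdyc,bqo,csjwb] -> 5 lines: cccf mgdyc bqo csjwb nex
Hunk 4: at line 1 remove [mgdyc,bqo] add [pnvns,hurlu,ywc] -> 6 lines: cccf pnvns hurlu ywc csjwb nex
Hunk 5: at line 1 remove [pnvns,hurlu,ywc] add [sdt] -> 4 lines: cccf sdt csjwb nex
Hunk 6: at line 1 remove [sdt] add [jnaa,mhg] -> 5 lines: cccf jnaa mhg csjwb nex
Hunk 7: at line 1 remove [mhg] add [gpkak,tisgs] -> 6 lines: cccf jnaa gpkak tisgs csjwb nex
Final line 3: gpkak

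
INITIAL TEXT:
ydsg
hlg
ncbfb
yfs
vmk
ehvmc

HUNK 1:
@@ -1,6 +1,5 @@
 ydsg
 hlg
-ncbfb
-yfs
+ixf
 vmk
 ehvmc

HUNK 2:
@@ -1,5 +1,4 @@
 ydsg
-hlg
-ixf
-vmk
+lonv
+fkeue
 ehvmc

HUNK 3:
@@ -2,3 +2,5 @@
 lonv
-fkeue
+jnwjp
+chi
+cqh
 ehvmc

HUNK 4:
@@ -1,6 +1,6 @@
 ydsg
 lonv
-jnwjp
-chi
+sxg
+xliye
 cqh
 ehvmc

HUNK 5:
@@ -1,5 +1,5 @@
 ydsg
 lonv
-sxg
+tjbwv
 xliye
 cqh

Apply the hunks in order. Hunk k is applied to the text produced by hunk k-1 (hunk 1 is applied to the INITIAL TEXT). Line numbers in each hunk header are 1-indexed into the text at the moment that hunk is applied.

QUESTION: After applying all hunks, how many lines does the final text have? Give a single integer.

Answer: 6

Derivation:
Hunk 1: at line 1 remove [ncbfb,yfs] add [ixf] -> 5 lines: ydsg hlg ixf vmk ehvmc
Hunk 2: at line 1 remove [hlg,ixf,vmk] add [lonv,fkeue] -> 4 lines: ydsg lonv fkeue ehvmc
Hunk 3: at line 2 remove [fkeue] add [jnwjp,chi,cqh] -> 6 lines: ydsg lonv jnwjp chi cqh ehvmc
Hunk 4: at line 1 remove [jnwjp,chi] add [sxg,xliye] -> 6 lines: ydsg lonv sxg xliye cqh ehvmc
Hunk 5: at line 1 remove [sxg] add [tjbwv] -> 6 lines: ydsg lonv tjbwv xliye cqh ehvmc
Final line count: 6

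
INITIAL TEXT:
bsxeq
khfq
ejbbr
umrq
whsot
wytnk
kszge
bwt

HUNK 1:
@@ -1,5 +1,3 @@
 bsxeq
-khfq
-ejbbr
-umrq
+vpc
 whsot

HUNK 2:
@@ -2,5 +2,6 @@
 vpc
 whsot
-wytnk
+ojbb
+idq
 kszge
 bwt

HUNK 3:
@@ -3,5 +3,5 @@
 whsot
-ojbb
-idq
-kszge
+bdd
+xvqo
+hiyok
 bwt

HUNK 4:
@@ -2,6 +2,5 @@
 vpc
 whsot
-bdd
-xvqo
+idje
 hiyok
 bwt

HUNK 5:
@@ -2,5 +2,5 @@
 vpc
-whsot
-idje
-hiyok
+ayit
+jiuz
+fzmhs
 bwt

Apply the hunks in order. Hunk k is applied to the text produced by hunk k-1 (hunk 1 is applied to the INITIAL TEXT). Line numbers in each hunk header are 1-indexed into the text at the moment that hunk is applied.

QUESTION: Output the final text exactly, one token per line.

Hunk 1: at line 1 remove [khfq,ejbbr,umrq] add [vpc] -> 6 lines: bsxeq vpc whsot wytnk kszge bwt
Hunk 2: at line 2 remove [wytnk] add [ojbb,idq] -> 7 lines: bsxeq vpc whsot ojbb idq kszge bwt
Hunk 3: at line 3 remove [ojbb,idq,kszge] add [bdd,xvqo,hiyok] -> 7 lines: bsxeq vpc whsot bdd xvqo hiyok bwt
Hunk 4: at line 2 remove [bdd,xvqo] add [idje] -> 6 lines: bsxeq vpc whsot idje hiyok bwt
Hunk 5: at line 2 remove [whsot,idje,hiyok] add [ayit,jiuz,fzmhs] -> 6 lines: bsxeq vpc ayit jiuz fzmhs bwt

Answer: bsxeq
vpc
ayit
jiuz
fzmhs
bwt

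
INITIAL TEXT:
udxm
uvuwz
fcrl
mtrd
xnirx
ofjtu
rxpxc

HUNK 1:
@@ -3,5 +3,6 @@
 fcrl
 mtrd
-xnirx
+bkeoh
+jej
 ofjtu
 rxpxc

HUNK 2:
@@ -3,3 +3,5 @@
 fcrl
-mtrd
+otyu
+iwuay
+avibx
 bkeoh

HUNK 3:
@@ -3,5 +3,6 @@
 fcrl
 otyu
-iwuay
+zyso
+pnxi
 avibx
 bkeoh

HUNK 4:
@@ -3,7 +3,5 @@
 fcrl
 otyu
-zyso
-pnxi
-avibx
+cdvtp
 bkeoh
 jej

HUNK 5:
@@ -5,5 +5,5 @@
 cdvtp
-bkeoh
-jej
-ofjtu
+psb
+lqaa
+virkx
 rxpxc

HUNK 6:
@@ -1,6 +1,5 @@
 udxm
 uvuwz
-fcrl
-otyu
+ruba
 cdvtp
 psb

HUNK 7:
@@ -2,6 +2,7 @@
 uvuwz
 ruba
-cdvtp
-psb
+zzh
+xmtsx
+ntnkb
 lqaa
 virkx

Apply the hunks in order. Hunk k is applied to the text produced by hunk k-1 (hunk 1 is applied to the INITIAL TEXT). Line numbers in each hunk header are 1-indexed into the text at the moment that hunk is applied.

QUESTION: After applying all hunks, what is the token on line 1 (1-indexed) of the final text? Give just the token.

Answer: udxm

Derivation:
Hunk 1: at line 3 remove [xnirx] add [bkeoh,jej] -> 8 lines: udxm uvuwz fcrl mtrd bkeoh jej ofjtu rxpxc
Hunk 2: at line 3 remove [mtrd] add [otyu,iwuay,avibx] -> 10 lines: udxm uvuwz fcrl otyu iwuay avibx bkeoh jej ofjtu rxpxc
Hunk 3: at line 3 remove [iwuay] add [zyso,pnxi] -> 11 lines: udxm uvuwz fcrl otyu zyso pnxi avibx bkeoh jej ofjtu rxpxc
Hunk 4: at line 3 remove [zyso,pnxi,avibx] add [cdvtp] -> 9 lines: udxm uvuwz fcrl otyu cdvtp bkeoh jej ofjtu rxpxc
Hunk 5: at line 5 remove [bkeoh,jej,ofjtu] add [psb,lqaa,virkx] -> 9 lines: udxm uvuwz fcrl otyu cdvtp psb lqaa virkx rxpxc
Hunk 6: at line 1 remove [fcrl,otyu] add [ruba] -> 8 lines: udxm uvuwz ruba cdvtp psb lqaa virkx rxpxc
Hunk 7: at line 2 remove [cdvtp,psb] add [zzh,xmtsx,ntnkb] -> 9 lines: udxm uvuwz ruba zzh xmtsx ntnkb lqaa virkx rxpxc
Final line 1: udxm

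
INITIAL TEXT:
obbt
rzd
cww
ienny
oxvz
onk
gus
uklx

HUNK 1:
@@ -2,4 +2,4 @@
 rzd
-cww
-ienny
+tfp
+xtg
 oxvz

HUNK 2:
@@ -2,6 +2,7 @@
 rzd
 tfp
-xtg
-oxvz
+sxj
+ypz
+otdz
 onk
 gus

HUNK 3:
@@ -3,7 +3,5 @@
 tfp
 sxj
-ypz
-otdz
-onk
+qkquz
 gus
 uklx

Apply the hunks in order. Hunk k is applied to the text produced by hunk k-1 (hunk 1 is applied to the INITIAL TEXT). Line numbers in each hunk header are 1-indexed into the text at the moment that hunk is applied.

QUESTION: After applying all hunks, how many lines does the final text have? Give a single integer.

Hunk 1: at line 2 remove [cww,ienny] add [tfp,xtg] -> 8 lines: obbt rzd tfp xtg oxvz onk gus uklx
Hunk 2: at line 2 remove [xtg,oxvz] add [sxj,ypz,otdz] -> 9 lines: obbt rzd tfp sxj ypz otdz onk gus uklx
Hunk 3: at line 3 remove [ypz,otdz,onk] add [qkquz] -> 7 lines: obbt rzd tfp sxj qkquz gus uklx
Final line count: 7

Answer: 7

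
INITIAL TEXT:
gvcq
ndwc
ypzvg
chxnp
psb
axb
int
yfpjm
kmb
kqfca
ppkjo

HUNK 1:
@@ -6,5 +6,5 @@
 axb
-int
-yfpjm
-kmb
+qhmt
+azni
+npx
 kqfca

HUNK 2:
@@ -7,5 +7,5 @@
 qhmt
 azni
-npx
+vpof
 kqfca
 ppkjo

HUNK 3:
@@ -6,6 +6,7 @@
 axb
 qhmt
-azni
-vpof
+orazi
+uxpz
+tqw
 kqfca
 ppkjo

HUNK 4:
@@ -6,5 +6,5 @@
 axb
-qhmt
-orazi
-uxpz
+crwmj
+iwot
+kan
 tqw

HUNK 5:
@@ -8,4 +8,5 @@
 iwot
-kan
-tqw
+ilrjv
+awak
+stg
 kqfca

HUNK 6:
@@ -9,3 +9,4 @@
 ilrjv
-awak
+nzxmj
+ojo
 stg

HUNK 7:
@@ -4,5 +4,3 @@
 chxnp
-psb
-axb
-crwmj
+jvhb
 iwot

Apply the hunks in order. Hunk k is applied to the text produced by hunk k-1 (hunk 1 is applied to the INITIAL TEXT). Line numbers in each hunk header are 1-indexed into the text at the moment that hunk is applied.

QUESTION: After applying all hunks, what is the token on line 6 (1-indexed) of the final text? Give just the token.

Hunk 1: at line 6 remove [int,yfpjm,kmb] add [qhmt,azni,npx] -> 11 lines: gvcq ndwc ypzvg chxnp psb axb qhmt azni npx kqfca ppkjo
Hunk 2: at line 7 remove [npx] add [vpof] -> 11 lines: gvcq ndwc ypzvg chxnp psb axb qhmt azni vpof kqfca ppkjo
Hunk 3: at line 6 remove [azni,vpof] add [orazi,uxpz,tqw] -> 12 lines: gvcq ndwc ypzvg chxnp psb axb qhmt orazi uxpz tqw kqfca ppkjo
Hunk 4: at line 6 remove [qhmt,orazi,uxpz] add [crwmj,iwot,kan] -> 12 lines: gvcq ndwc ypzvg chxnp psb axb crwmj iwot kan tqw kqfca ppkjo
Hunk 5: at line 8 remove [kan,tqw] add [ilrjv,awak,stg] -> 13 lines: gvcq ndwc ypzvg chxnp psb axb crwmj iwot ilrjv awak stg kqfca ppkjo
Hunk 6: at line 9 remove [awak] add [nzxmj,ojo] -> 14 lines: gvcq ndwc ypzvg chxnp psb axb crwmj iwot ilrjv nzxmj ojo stg kqfca ppkjo
Hunk 7: at line 4 remove [psb,axb,crwmj] add [jvhb] -> 12 lines: gvcq ndwc ypzvg chxnp jvhb iwot ilrjv nzxmj ojo stg kqfca ppkjo
Final line 6: iwot

Answer: iwot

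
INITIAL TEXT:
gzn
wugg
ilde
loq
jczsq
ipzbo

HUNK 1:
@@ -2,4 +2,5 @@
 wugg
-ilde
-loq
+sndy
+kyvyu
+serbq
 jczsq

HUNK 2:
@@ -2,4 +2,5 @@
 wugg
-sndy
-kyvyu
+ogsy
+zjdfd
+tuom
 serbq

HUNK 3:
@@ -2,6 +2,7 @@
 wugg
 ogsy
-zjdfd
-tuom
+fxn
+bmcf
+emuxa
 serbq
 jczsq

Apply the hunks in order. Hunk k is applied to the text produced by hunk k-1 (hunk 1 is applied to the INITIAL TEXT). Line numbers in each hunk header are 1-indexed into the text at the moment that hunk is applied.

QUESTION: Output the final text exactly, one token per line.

Hunk 1: at line 2 remove [ilde,loq] add [sndy,kyvyu,serbq] -> 7 lines: gzn wugg sndy kyvyu serbq jczsq ipzbo
Hunk 2: at line 2 remove [sndy,kyvyu] add [ogsy,zjdfd,tuom] -> 8 lines: gzn wugg ogsy zjdfd tuom serbq jczsq ipzbo
Hunk 3: at line 2 remove [zjdfd,tuom] add [fxn,bmcf,emuxa] -> 9 lines: gzn wugg ogsy fxn bmcf emuxa serbq jczsq ipzbo

Answer: gzn
wugg
ogsy
fxn
bmcf
emuxa
serbq
jczsq
ipzbo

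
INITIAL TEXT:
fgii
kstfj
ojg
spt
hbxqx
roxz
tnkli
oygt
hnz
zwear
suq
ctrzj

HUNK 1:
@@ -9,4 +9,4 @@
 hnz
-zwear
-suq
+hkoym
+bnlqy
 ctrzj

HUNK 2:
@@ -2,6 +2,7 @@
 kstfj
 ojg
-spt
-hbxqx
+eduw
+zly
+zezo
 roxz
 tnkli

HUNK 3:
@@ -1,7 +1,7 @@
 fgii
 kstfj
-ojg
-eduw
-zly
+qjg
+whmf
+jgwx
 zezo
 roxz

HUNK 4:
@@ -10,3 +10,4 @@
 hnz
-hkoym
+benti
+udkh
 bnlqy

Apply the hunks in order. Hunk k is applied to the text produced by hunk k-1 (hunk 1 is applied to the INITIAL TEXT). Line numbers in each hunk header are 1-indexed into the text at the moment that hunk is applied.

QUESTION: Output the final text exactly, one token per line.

Hunk 1: at line 9 remove [zwear,suq] add [hkoym,bnlqy] -> 12 lines: fgii kstfj ojg spt hbxqx roxz tnkli oygt hnz hkoym bnlqy ctrzj
Hunk 2: at line 2 remove [spt,hbxqx] add [eduw,zly,zezo] -> 13 lines: fgii kstfj ojg eduw zly zezo roxz tnkli oygt hnz hkoym bnlqy ctrzj
Hunk 3: at line 1 remove [ojg,eduw,zly] add [qjg,whmf,jgwx] -> 13 lines: fgii kstfj qjg whmf jgwx zezo roxz tnkli oygt hnz hkoym bnlqy ctrzj
Hunk 4: at line 10 remove [hkoym] add [benti,udkh] -> 14 lines: fgii kstfj qjg whmf jgwx zezo roxz tnkli oygt hnz benti udkh bnlqy ctrzj

Answer: fgii
kstfj
qjg
whmf
jgwx
zezo
roxz
tnkli
oygt
hnz
benti
udkh
bnlqy
ctrzj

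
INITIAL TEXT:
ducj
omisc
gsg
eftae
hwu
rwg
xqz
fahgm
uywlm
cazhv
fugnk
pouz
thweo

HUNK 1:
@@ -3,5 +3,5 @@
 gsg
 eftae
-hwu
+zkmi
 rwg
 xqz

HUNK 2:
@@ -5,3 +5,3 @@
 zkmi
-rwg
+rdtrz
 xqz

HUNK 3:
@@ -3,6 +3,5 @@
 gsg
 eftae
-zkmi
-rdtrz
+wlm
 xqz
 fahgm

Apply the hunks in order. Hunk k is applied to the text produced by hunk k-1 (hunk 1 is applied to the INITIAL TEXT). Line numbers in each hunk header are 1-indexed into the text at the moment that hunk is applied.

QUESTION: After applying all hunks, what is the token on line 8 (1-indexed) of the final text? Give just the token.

Answer: uywlm

Derivation:
Hunk 1: at line 3 remove [hwu] add [zkmi] -> 13 lines: ducj omisc gsg eftae zkmi rwg xqz fahgm uywlm cazhv fugnk pouz thweo
Hunk 2: at line 5 remove [rwg] add [rdtrz] -> 13 lines: ducj omisc gsg eftae zkmi rdtrz xqz fahgm uywlm cazhv fugnk pouz thweo
Hunk 3: at line 3 remove [zkmi,rdtrz] add [wlm] -> 12 lines: ducj omisc gsg eftae wlm xqz fahgm uywlm cazhv fugnk pouz thweo
Final line 8: uywlm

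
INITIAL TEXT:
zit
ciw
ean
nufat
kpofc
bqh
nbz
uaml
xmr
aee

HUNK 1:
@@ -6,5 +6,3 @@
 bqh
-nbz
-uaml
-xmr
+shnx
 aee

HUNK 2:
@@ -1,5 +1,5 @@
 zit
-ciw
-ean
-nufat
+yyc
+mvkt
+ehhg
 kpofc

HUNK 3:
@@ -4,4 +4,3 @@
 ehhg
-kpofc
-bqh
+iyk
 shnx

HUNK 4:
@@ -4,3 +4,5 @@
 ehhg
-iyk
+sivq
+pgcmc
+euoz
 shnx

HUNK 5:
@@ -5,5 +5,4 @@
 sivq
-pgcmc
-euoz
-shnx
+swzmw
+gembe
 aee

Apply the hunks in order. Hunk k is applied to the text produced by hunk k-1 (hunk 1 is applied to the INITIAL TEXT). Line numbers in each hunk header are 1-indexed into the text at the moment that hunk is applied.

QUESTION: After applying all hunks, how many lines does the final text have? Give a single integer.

Hunk 1: at line 6 remove [nbz,uaml,xmr] add [shnx] -> 8 lines: zit ciw ean nufat kpofc bqh shnx aee
Hunk 2: at line 1 remove [ciw,ean,nufat] add [yyc,mvkt,ehhg] -> 8 lines: zit yyc mvkt ehhg kpofc bqh shnx aee
Hunk 3: at line 4 remove [kpofc,bqh] add [iyk] -> 7 lines: zit yyc mvkt ehhg iyk shnx aee
Hunk 4: at line 4 remove [iyk] add [sivq,pgcmc,euoz] -> 9 lines: zit yyc mvkt ehhg sivq pgcmc euoz shnx aee
Hunk 5: at line 5 remove [pgcmc,euoz,shnx] add [swzmw,gembe] -> 8 lines: zit yyc mvkt ehhg sivq swzmw gembe aee
Final line count: 8

Answer: 8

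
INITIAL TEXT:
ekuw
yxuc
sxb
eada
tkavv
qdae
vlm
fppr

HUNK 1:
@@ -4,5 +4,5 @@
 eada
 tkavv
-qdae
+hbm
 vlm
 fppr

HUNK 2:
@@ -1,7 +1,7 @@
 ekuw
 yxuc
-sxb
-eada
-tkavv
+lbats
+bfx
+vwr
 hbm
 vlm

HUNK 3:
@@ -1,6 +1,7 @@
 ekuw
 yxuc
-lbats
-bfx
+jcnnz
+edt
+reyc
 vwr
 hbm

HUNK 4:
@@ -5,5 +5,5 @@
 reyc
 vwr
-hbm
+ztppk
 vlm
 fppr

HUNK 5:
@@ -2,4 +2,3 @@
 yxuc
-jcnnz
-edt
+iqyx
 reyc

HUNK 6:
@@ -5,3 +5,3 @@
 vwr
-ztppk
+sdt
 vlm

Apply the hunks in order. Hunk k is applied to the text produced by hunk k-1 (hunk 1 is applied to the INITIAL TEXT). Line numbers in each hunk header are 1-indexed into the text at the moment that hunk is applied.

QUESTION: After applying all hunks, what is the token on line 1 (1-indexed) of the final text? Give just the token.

Answer: ekuw

Derivation:
Hunk 1: at line 4 remove [qdae] add [hbm] -> 8 lines: ekuw yxuc sxb eada tkavv hbm vlm fppr
Hunk 2: at line 1 remove [sxb,eada,tkavv] add [lbats,bfx,vwr] -> 8 lines: ekuw yxuc lbats bfx vwr hbm vlm fppr
Hunk 3: at line 1 remove [lbats,bfx] add [jcnnz,edt,reyc] -> 9 lines: ekuw yxuc jcnnz edt reyc vwr hbm vlm fppr
Hunk 4: at line 5 remove [hbm] add [ztppk] -> 9 lines: ekuw yxuc jcnnz edt reyc vwr ztppk vlm fppr
Hunk 5: at line 2 remove [jcnnz,edt] add [iqyx] -> 8 lines: ekuw yxuc iqyx reyc vwr ztppk vlm fppr
Hunk 6: at line 5 remove [ztppk] add [sdt] -> 8 lines: ekuw yxuc iqyx reyc vwr sdt vlm fppr
Final line 1: ekuw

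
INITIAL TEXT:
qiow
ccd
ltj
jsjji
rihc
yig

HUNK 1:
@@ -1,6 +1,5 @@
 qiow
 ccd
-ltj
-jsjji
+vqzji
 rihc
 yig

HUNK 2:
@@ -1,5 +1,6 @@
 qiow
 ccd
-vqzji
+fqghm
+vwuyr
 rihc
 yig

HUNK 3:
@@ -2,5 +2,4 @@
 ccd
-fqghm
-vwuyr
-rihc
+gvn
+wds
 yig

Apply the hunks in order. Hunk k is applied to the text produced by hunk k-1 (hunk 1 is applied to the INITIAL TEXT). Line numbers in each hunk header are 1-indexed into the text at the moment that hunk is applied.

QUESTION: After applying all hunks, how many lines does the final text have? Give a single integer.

Answer: 5

Derivation:
Hunk 1: at line 1 remove [ltj,jsjji] add [vqzji] -> 5 lines: qiow ccd vqzji rihc yig
Hunk 2: at line 1 remove [vqzji] add [fqghm,vwuyr] -> 6 lines: qiow ccd fqghm vwuyr rihc yig
Hunk 3: at line 2 remove [fqghm,vwuyr,rihc] add [gvn,wds] -> 5 lines: qiow ccd gvn wds yig
Final line count: 5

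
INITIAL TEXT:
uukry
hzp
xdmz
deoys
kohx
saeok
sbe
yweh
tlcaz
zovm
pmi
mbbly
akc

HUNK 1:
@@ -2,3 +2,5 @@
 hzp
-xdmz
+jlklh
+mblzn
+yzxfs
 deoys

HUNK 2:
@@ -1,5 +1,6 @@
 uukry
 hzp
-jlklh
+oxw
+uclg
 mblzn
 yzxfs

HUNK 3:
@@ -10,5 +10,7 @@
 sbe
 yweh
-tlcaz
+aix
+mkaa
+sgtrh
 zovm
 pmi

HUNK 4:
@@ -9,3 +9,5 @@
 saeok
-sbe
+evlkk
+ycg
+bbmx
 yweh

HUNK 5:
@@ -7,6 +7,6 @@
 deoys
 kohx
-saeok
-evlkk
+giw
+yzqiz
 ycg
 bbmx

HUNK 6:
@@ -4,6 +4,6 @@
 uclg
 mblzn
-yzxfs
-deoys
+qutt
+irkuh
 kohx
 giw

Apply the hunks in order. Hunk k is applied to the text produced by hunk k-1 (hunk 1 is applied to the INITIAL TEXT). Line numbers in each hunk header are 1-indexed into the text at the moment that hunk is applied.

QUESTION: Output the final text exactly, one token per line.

Answer: uukry
hzp
oxw
uclg
mblzn
qutt
irkuh
kohx
giw
yzqiz
ycg
bbmx
yweh
aix
mkaa
sgtrh
zovm
pmi
mbbly
akc

Derivation:
Hunk 1: at line 2 remove [xdmz] add [jlklh,mblzn,yzxfs] -> 15 lines: uukry hzp jlklh mblzn yzxfs deoys kohx saeok sbe yweh tlcaz zovm pmi mbbly akc
Hunk 2: at line 1 remove [jlklh] add [oxw,uclg] -> 16 lines: uukry hzp oxw uclg mblzn yzxfs deoys kohx saeok sbe yweh tlcaz zovm pmi mbbly akc
Hunk 3: at line 10 remove [tlcaz] add [aix,mkaa,sgtrh] -> 18 lines: uukry hzp oxw uclg mblzn yzxfs deoys kohx saeok sbe yweh aix mkaa sgtrh zovm pmi mbbly akc
Hunk 4: at line 9 remove [sbe] add [evlkk,ycg,bbmx] -> 20 lines: uukry hzp oxw uclg mblzn yzxfs deoys kohx saeok evlkk ycg bbmx yweh aix mkaa sgtrh zovm pmi mbbly akc
Hunk 5: at line 7 remove [saeok,evlkk] add [giw,yzqiz] -> 20 lines: uukry hzp oxw uclg mblzn yzxfs deoys kohx giw yzqiz ycg bbmx yweh aix mkaa sgtrh zovm pmi mbbly akc
Hunk 6: at line 4 remove [yzxfs,deoys] add [qutt,irkuh] -> 20 lines: uukry hzp oxw uclg mblzn qutt irkuh kohx giw yzqiz ycg bbmx yweh aix mkaa sgtrh zovm pmi mbbly akc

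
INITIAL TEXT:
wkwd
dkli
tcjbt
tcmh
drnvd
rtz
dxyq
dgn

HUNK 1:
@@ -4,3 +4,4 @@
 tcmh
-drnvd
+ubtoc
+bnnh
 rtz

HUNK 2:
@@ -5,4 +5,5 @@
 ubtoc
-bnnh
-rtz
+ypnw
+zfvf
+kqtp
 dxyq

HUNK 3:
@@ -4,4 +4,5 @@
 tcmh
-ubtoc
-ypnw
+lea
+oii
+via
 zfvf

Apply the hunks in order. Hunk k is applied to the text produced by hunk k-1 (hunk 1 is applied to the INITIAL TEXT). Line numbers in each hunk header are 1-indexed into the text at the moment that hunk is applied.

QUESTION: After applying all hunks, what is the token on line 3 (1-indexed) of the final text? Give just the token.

Answer: tcjbt

Derivation:
Hunk 1: at line 4 remove [drnvd] add [ubtoc,bnnh] -> 9 lines: wkwd dkli tcjbt tcmh ubtoc bnnh rtz dxyq dgn
Hunk 2: at line 5 remove [bnnh,rtz] add [ypnw,zfvf,kqtp] -> 10 lines: wkwd dkli tcjbt tcmh ubtoc ypnw zfvf kqtp dxyq dgn
Hunk 3: at line 4 remove [ubtoc,ypnw] add [lea,oii,via] -> 11 lines: wkwd dkli tcjbt tcmh lea oii via zfvf kqtp dxyq dgn
Final line 3: tcjbt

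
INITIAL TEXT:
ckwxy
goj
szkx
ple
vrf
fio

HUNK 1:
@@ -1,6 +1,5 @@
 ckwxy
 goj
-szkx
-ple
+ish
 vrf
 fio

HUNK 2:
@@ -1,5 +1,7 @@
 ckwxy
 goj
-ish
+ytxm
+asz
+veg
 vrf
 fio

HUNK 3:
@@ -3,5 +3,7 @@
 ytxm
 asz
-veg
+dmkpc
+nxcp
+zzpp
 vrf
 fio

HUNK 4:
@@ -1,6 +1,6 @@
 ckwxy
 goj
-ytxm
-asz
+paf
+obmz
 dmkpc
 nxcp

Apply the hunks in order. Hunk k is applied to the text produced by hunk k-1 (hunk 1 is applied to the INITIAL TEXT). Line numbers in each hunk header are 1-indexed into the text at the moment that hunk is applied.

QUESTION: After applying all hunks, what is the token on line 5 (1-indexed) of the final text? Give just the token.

Hunk 1: at line 1 remove [szkx,ple] add [ish] -> 5 lines: ckwxy goj ish vrf fio
Hunk 2: at line 1 remove [ish] add [ytxm,asz,veg] -> 7 lines: ckwxy goj ytxm asz veg vrf fio
Hunk 3: at line 3 remove [veg] add [dmkpc,nxcp,zzpp] -> 9 lines: ckwxy goj ytxm asz dmkpc nxcp zzpp vrf fio
Hunk 4: at line 1 remove [ytxm,asz] add [paf,obmz] -> 9 lines: ckwxy goj paf obmz dmkpc nxcp zzpp vrf fio
Final line 5: dmkpc

Answer: dmkpc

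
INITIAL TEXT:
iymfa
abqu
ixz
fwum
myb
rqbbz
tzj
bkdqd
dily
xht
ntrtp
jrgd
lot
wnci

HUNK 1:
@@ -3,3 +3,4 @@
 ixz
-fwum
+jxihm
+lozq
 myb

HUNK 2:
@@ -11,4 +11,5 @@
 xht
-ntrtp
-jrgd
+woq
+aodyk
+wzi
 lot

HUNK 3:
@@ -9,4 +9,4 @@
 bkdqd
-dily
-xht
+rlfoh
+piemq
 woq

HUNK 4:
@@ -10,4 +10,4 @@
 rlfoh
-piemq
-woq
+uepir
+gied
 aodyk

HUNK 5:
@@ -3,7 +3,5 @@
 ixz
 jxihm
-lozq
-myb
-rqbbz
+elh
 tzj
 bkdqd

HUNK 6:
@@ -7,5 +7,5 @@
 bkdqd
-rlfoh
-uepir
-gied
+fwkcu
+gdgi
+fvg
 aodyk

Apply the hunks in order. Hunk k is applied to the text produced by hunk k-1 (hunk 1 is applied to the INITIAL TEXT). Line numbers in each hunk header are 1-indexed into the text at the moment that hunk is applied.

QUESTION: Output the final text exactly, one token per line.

Hunk 1: at line 3 remove [fwum] add [jxihm,lozq] -> 15 lines: iymfa abqu ixz jxihm lozq myb rqbbz tzj bkdqd dily xht ntrtp jrgd lot wnci
Hunk 2: at line 11 remove [ntrtp,jrgd] add [woq,aodyk,wzi] -> 16 lines: iymfa abqu ixz jxihm lozq myb rqbbz tzj bkdqd dily xht woq aodyk wzi lot wnci
Hunk 3: at line 9 remove [dily,xht] add [rlfoh,piemq] -> 16 lines: iymfa abqu ixz jxihm lozq myb rqbbz tzj bkdqd rlfoh piemq woq aodyk wzi lot wnci
Hunk 4: at line 10 remove [piemq,woq] add [uepir,gied] -> 16 lines: iymfa abqu ixz jxihm lozq myb rqbbz tzj bkdqd rlfoh uepir gied aodyk wzi lot wnci
Hunk 5: at line 3 remove [lozq,myb,rqbbz] add [elh] -> 14 lines: iymfa abqu ixz jxihm elh tzj bkdqd rlfoh uepir gied aodyk wzi lot wnci
Hunk 6: at line 7 remove [rlfoh,uepir,gied] add [fwkcu,gdgi,fvg] -> 14 lines: iymfa abqu ixz jxihm elh tzj bkdqd fwkcu gdgi fvg aodyk wzi lot wnci

Answer: iymfa
abqu
ixz
jxihm
elh
tzj
bkdqd
fwkcu
gdgi
fvg
aodyk
wzi
lot
wnci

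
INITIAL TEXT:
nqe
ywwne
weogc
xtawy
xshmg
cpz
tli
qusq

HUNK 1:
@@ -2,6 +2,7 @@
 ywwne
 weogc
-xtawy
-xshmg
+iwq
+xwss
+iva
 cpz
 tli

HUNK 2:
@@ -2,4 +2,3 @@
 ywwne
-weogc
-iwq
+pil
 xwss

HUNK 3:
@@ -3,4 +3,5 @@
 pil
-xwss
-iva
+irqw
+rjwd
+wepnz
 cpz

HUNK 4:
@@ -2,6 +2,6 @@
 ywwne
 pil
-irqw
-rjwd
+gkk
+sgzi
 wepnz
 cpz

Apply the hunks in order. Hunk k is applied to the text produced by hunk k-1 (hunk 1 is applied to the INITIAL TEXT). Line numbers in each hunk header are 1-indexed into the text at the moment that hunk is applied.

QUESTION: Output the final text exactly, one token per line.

Hunk 1: at line 2 remove [xtawy,xshmg] add [iwq,xwss,iva] -> 9 lines: nqe ywwne weogc iwq xwss iva cpz tli qusq
Hunk 2: at line 2 remove [weogc,iwq] add [pil] -> 8 lines: nqe ywwne pil xwss iva cpz tli qusq
Hunk 3: at line 3 remove [xwss,iva] add [irqw,rjwd,wepnz] -> 9 lines: nqe ywwne pil irqw rjwd wepnz cpz tli qusq
Hunk 4: at line 2 remove [irqw,rjwd] add [gkk,sgzi] -> 9 lines: nqe ywwne pil gkk sgzi wepnz cpz tli qusq

Answer: nqe
ywwne
pil
gkk
sgzi
wepnz
cpz
tli
qusq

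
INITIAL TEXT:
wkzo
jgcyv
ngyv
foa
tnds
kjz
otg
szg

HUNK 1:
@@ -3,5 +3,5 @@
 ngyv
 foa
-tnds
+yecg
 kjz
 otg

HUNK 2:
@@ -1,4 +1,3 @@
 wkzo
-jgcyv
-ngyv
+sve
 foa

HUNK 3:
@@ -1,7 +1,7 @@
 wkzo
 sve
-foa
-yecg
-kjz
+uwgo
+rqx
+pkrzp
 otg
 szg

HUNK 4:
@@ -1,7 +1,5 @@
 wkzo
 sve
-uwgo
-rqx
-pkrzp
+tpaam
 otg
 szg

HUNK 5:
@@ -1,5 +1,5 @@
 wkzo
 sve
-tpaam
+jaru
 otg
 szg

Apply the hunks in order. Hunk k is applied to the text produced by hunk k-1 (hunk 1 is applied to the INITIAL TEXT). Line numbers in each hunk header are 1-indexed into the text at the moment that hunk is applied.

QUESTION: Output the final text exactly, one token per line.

Hunk 1: at line 3 remove [tnds] add [yecg] -> 8 lines: wkzo jgcyv ngyv foa yecg kjz otg szg
Hunk 2: at line 1 remove [jgcyv,ngyv] add [sve] -> 7 lines: wkzo sve foa yecg kjz otg szg
Hunk 3: at line 1 remove [foa,yecg,kjz] add [uwgo,rqx,pkrzp] -> 7 lines: wkzo sve uwgo rqx pkrzp otg szg
Hunk 4: at line 1 remove [uwgo,rqx,pkrzp] add [tpaam] -> 5 lines: wkzo sve tpaam otg szg
Hunk 5: at line 1 remove [tpaam] add [jaru] -> 5 lines: wkzo sve jaru otg szg

Answer: wkzo
sve
jaru
otg
szg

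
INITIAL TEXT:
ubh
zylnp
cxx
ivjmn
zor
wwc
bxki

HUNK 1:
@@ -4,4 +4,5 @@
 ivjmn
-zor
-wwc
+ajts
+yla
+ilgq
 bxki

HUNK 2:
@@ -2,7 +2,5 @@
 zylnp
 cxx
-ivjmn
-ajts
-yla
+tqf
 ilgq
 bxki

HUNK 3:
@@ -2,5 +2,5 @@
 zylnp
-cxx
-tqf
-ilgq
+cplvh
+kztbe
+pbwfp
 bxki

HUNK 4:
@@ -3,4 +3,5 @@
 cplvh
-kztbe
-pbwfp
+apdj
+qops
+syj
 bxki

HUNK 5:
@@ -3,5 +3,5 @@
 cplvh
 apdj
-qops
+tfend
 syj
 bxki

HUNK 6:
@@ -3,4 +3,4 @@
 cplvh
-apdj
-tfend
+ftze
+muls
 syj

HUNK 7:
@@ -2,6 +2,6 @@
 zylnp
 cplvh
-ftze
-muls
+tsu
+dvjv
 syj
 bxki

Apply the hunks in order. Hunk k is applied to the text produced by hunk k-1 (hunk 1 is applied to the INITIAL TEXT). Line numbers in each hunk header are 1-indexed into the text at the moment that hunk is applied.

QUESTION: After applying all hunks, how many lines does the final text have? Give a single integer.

Hunk 1: at line 4 remove [zor,wwc] add [ajts,yla,ilgq] -> 8 lines: ubh zylnp cxx ivjmn ajts yla ilgq bxki
Hunk 2: at line 2 remove [ivjmn,ajts,yla] add [tqf] -> 6 lines: ubh zylnp cxx tqf ilgq bxki
Hunk 3: at line 2 remove [cxx,tqf,ilgq] add [cplvh,kztbe,pbwfp] -> 6 lines: ubh zylnp cplvh kztbe pbwfp bxki
Hunk 4: at line 3 remove [kztbe,pbwfp] add [apdj,qops,syj] -> 7 lines: ubh zylnp cplvh apdj qops syj bxki
Hunk 5: at line 3 remove [qops] add [tfend] -> 7 lines: ubh zylnp cplvh apdj tfend syj bxki
Hunk 6: at line 3 remove [apdj,tfend] add [ftze,muls] -> 7 lines: ubh zylnp cplvh ftze muls syj bxki
Hunk 7: at line 2 remove [ftze,muls] add [tsu,dvjv] -> 7 lines: ubh zylnp cplvh tsu dvjv syj bxki
Final line count: 7

Answer: 7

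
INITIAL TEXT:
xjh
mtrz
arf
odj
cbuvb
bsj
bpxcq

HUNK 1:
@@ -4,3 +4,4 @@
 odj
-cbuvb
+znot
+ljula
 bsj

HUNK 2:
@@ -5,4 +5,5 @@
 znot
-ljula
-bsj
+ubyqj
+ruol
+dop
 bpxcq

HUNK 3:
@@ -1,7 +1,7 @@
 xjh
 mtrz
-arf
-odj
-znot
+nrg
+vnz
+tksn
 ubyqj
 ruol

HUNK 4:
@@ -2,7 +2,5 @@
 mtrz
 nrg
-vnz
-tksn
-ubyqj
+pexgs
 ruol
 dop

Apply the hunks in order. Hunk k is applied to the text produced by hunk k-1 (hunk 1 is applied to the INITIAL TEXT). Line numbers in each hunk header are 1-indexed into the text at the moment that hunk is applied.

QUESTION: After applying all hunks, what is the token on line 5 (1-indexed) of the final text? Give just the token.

Hunk 1: at line 4 remove [cbuvb] add [znot,ljula] -> 8 lines: xjh mtrz arf odj znot ljula bsj bpxcq
Hunk 2: at line 5 remove [ljula,bsj] add [ubyqj,ruol,dop] -> 9 lines: xjh mtrz arf odj znot ubyqj ruol dop bpxcq
Hunk 3: at line 1 remove [arf,odj,znot] add [nrg,vnz,tksn] -> 9 lines: xjh mtrz nrg vnz tksn ubyqj ruol dop bpxcq
Hunk 4: at line 2 remove [vnz,tksn,ubyqj] add [pexgs] -> 7 lines: xjh mtrz nrg pexgs ruol dop bpxcq
Final line 5: ruol

Answer: ruol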